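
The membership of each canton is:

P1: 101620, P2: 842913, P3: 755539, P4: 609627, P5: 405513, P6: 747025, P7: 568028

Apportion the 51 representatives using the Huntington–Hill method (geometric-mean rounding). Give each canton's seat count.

P1: 1, P2: 11, P3: 10, P4: 8, P5: 5, P6: 9, P7: 7

With divisor 79192: modified quotas P1 1.283, P2 10.644, P3 9.541, P4 7.698, P5 5.121, P6 9.433, P7 7.173.
Geometric-mean thresholds: P1 √(1·2)=1.414, P2 √(10·11)=10.488, P3 √(9·10)=9.487, P4 √(7·8)=7.483, P5 √(5·6)=5.477, P6 √(9·10)=9.487, P7 √(7·8)=7.483.
Each quota rounded against its threshold gives P1 1, P2 11, P3 10, P4 8, P5 5, P6 9, P7 7 (total 51).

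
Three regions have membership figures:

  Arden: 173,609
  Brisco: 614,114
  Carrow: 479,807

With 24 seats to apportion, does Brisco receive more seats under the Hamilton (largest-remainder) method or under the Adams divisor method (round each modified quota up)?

Hamilton: Arden 3, Brisco 12, Carrow 9.
Adams: Arden 4, Brisco 11, Carrow 9.
Brisco gets 12 under Hamilton and 11 under Adams.

Hamilton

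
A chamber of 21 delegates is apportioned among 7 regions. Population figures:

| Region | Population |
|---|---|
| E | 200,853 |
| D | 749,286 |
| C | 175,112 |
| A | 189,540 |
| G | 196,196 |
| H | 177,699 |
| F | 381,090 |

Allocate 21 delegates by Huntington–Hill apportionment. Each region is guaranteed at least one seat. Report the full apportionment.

With divisor 105069: modified quotas E 1.912, D 7.131, C 1.667, A 1.804, G 1.867, H 1.691, F 3.627.
Geometric-mean thresholds: E √(1·2)=1.414, D √(7·8)=7.483, C √(1·2)=1.414, A √(1·2)=1.414, G √(1·2)=1.414, H √(1·2)=1.414, F √(3·4)=3.464.
Each quota rounded against its threshold gives E 2, D 7, C 2, A 2, G 2, H 2, F 4 (total 21).

E: 2; D: 7; C: 2; A: 2; G: 2; H: 2; F: 4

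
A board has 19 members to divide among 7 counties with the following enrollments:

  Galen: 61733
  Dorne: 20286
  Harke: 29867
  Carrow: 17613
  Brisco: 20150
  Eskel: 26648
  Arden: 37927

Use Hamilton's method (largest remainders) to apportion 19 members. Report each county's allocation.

The standard divisor is 214224/19 ≈ 11274.947.
Standard quotas: Galen 5.4752, Dorne 1.7992, Harke 2.6490, Carrow 1.5621, Brisco 1.7871, Eskel 2.3635, Arden 3.3638.
Lower quotas: Galen 5, Dorne 1, Harke 2, Carrow 1, Brisco 1, Eskel 2, Arden 3 (sum 15, leaving 4 seats).
Remainders in descending order: Dorne 0.7992, Brisco 0.7871, Harke 0.6490, Carrow 0.5621, Galen 0.4752, Arden 0.3638, Eskel 0.3635.
The surplus seats go to Dorne, Brisco, Harke, Carrow.

Galen 5, Dorne 2, Harke 3, Carrow 2, Brisco 2, Eskel 2, Arden 3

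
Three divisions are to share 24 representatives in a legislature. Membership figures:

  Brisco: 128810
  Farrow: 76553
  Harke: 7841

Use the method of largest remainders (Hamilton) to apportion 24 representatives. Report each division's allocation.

Brisco=14, Farrow=9, Harke=1

Standard divisor: 213204 ÷ 24 ≈ 8883.5.
Standard quotas: Brisco 14.4999, Farrow 8.6174, Harke 0.8826.
Lower quotas: Brisco 14, Farrow 8, Harke 0 (sum 22, leaving 2 seats).
Remainders in descending order: Harke 0.8826, Farrow 0.6174, Brisco 0.4999.
The surplus seats go to Harke, Farrow.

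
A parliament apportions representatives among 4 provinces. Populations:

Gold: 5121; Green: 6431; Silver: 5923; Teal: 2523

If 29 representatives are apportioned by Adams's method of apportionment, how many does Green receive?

Standard divisor 19998/29 ≈ 689.586; standard quotas: Gold 7.426, Green 9.326, Silver 8.589, Teal 3.659.
Rounding up gives 8, 10, 9, 4 = 31 seats, so the divisor must be adjusted.
With modified divisor 736: modified quotas Gold 6.958, Green 8.738, Silver 8.048, Teal 3.428.
Rounding up: Gold 7, Green 9, Silver 9, Teal 4 (total 29).
Green receives 9.

9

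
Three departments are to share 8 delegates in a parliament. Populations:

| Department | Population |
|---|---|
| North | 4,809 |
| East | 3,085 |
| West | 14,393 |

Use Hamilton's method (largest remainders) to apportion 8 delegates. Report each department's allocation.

North 2, East 1, West 5

Standard divisor: 22287 ÷ 8 ≈ 2785.875.
Standard quotas: North 1.7262, East 1.1074, West 5.1664.
Lower quotas: North 1, East 1, West 5 (sum 7, leaving 1 seat).
Remainders in descending order: North 0.7262, West 0.1664, East 0.1074.
Largest remainder: North receives the extra seat.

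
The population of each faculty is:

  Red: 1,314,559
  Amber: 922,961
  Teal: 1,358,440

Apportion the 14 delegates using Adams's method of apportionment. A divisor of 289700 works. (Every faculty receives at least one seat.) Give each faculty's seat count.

Red: 5; Amber: 4; Teal: 5

With modified divisor 289700: modified quotas Red 4.538, Amber 3.186, Teal 4.689.
Rounding up: Red 5, Amber 4, Teal 5 (total 14).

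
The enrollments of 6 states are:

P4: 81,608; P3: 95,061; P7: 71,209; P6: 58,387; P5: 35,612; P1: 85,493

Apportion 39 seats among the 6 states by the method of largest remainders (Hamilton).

P4 7; P3 9; P7 7; P6 5; P5 3; P1 8

Total 427370; standard divisor 427370/39 ≈ 10958.205.
Standard quotas: P4 7.4472, P3 8.6749, P7 6.4982, P6 5.3282, P5 3.2498, P1 7.8017.
Lower quotas: P4 7, P3 8, P7 6, P6 5, P5 3, P1 7 (sum 36, leaving 3 seats).
Remainders in descending order: P1 0.8017, P3 0.6749, P7 0.4982, P4 0.4472, P6 0.3282, P5 0.2498.
Largest remainders: P1, P3, P7 receive the extra seats.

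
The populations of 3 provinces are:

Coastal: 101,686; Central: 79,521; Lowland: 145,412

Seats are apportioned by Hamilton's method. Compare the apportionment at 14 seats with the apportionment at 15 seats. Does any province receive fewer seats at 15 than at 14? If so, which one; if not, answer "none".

Central

At 14 seats: Coastal 4, Central 4, Lowland 6.
At 15 seats: Coastal 5, Central 3, Lowland 7.
Central drops from 4 to 3.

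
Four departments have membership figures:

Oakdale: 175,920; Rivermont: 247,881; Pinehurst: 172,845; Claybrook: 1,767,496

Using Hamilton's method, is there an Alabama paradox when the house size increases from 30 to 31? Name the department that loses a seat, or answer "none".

At 30 seats: Oakdale 2, Rivermont 3, Pinehurst 2, Claybrook 23.
At 31 seats: Oakdale 3, Rivermont 3, Pinehurst 2, Claybrook 23.
No department's allocation decreased.

none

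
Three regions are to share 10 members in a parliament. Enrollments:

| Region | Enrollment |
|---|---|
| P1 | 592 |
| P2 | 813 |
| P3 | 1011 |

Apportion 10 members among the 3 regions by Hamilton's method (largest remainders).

P1 3, P2 3, P3 4

The standard divisor is 2416/10 ≈ 241.6.
Standard quotas: P1 2.450, P2 3.365, P3 4.185.
Lower quotas: P1 2, P2 3, P3 4 (sum 9, leaving 1 seat).
Remainders in descending order: P1 0.450, P2 0.365, P3 0.185.
Largest remainder: P1 receives the extra seat.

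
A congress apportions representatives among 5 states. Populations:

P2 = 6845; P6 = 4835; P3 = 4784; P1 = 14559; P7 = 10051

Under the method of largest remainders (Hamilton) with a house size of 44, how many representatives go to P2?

7

The standard divisor is 41074/44 ≈ 933.5.
Standard quotas: P2 7.3326, P6 5.1794, P3 5.1248, P1 15.5961, P7 10.7670.
Lower quotas: P2 7, P6 5, P3 5, P1 15, P7 10 (sum 42, leaving 2 seats).
Remainders in descending order: P7 0.7670, P1 0.5961, P2 0.3326, P6 0.1794, P3 0.1248.
Largest remainders: P7, P1 receive the extra seats.
P2 receives 7.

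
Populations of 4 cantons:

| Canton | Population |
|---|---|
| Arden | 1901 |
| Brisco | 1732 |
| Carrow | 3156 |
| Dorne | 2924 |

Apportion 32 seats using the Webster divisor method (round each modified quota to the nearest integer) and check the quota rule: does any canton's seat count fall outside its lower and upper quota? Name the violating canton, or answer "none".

none

Standard quotas: Arden 6.263, Brisco 5.706, Carrow 10.398, Dorne 9.633.
Webster allocation: Arden 6, Brisco 6, Carrow 10, Dorne 10.
Every allocation lies between the lower and upper quota.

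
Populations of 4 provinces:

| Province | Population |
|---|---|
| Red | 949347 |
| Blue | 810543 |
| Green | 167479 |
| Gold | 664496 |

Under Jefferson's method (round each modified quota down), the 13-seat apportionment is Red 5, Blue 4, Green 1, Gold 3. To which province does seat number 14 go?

Gold

Priority for the next seat is population ÷ (current seats + 1).
Priorities: Red 158224.500, Blue 162108.600, Green 83739.500, Gold 166124.000.
Highest priority: Gold.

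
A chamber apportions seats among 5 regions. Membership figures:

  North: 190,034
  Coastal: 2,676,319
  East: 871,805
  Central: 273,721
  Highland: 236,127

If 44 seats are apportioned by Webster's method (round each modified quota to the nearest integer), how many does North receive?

2

Standard divisor 4248006/44 ≈ 96545.591; standard quotas: North 1.968, Coastal 27.721, East 9.030, Central 2.835, Highland 2.446.
Rounding to the nearest integer gives North 2, Coastal 28, East 9, Central 3, Highland 2 — total 44, matching the house size, so no adjustment is needed.
North receives 2.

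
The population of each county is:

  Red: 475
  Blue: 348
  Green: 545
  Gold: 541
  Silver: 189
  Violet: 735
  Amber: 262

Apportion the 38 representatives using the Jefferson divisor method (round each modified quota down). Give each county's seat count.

Red=6, Blue=4, Green=7, Gold=7, Silver=2, Violet=9, Amber=3

Standard divisor 3095/38 ≈ 81.447; standard quotas: Red 5.832, Blue 4.273, Green 6.691, Gold 6.642, Silver 2.321, Violet 9.024, Amber 3.217.
Rounding down gives 5, 4, 6, 6, 2, 9, 3 = 35 seats, so the divisor must be adjusted.
With modified divisor 75: modified quotas Red 6.333, Blue 4.640, Green 7.267, Gold 7.213, Silver 2.520, Violet 9.800, Amber 3.493.
Rounding down: Red 6, Blue 4, Green 7, Gold 7, Silver 2, Violet 9, Amber 3 (total 38).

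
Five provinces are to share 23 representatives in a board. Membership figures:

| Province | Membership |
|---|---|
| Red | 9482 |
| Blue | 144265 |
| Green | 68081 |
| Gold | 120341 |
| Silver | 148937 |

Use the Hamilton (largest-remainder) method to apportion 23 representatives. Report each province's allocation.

Red: 0; Blue: 7; Green: 3; Gold: 6; Silver: 7

The standard divisor is 491106/23 ≈ 21352.435.
Standard quotas: Red 0.4441, Blue 6.7564, Green 3.1884, Gold 5.6359, Silver 6.9752.
Lower quotas: Red 0, Blue 6, Green 3, Gold 5, Silver 6 (sum 20, leaving 3 seats).
Remainders in descending order: Silver 0.9752, Blue 0.7564, Gold 0.6359, Red 0.4441, Green 0.1884.
The surplus seats go to Silver, Blue, Gold.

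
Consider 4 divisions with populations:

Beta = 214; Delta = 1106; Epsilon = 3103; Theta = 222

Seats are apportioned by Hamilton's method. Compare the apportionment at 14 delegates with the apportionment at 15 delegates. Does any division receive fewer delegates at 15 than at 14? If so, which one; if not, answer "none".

At 14 seats: Beta 1, Delta 3, Epsilon 9, Theta 1.
At 15 seats: Beta 1, Delta 3, Epsilon 10, Theta 1.
No division's allocation decreased.

none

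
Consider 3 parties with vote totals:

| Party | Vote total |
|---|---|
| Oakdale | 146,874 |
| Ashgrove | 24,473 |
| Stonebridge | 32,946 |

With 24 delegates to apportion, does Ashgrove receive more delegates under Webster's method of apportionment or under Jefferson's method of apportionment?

Webster

Webster: Oakdale 17, Ashgrove 3, Stonebridge 4.
Jefferson: Oakdale 18, Ashgrove 2, Stonebridge 4.
Ashgrove gets 3 under Webster and 2 under Jefferson.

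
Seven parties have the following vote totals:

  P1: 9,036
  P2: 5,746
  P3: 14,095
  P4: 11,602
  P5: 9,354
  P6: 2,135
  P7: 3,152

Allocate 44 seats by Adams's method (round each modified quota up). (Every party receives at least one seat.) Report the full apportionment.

Standard divisor 55120/44 ≈ 1252.727; standard quotas: P1 7.213, P2 4.587, P3 11.251, P4 9.261, P5 7.467, P6 1.704, P7 2.516.
Rounding up gives 8, 5, 12, 10, 8, 2, 3 = 48 seats, so the divisor must be adjusted.
With modified divisor 1400: modified quotas P1 6.454, P2 4.104, P3 10.068, P4 8.287, P5 6.681, P6 1.525, P7 2.251.
Rounding up: P1 7, P2 5, P3 11, P4 9, P5 7, P6 2, P7 3 (total 44).

P1 7, P2 5, P3 11, P4 9, P5 7, P6 2, P7 3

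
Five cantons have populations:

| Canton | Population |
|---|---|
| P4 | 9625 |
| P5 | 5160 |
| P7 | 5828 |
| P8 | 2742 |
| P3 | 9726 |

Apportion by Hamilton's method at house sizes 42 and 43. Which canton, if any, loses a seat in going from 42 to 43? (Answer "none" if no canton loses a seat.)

P8

At 42 seats: P4 12, P5 7, P7 7, P8 4, P3 12.
At 43 seats: P4 12, P5 7, P7 8, P8 3, P3 13.
P8 drops from 4 to 3.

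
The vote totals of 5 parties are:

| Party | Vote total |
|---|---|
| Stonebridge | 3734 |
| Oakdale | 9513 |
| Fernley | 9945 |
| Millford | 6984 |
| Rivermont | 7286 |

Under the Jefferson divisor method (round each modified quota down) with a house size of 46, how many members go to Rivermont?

Standard divisor 37462/46 ≈ 814.391; standard quotas: Stonebridge 4.585, Oakdale 11.681, Fernley 12.212, Millford 8.576, Rivermont 8.947.
Rounding down gives 4, 11, 12, 8, 8 = 43 seats, so the divisor must be adjusted.
With modified divisor 770: modified quotas Stonebridge 4.849, Oakdale 12.355, Fernley 12.916, Millford 9.070, Rivermont 9.462.
Rounding down: Stonebridge 4, Oakdale 12, Fernley 12, Millford 9, Rivermont 9 (total 46).
Rivermont receives 9.

9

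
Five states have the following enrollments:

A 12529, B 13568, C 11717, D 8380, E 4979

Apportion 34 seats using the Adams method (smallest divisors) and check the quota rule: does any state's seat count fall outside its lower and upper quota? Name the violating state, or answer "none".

Standard quotas: A 8.324, B 9.015, C 7.785, D 5.568, E 3.308.
Adams allocation: A 8, B 9, C 8, D 6, E 3.
Every allocation lies between the lower and upper quota.

none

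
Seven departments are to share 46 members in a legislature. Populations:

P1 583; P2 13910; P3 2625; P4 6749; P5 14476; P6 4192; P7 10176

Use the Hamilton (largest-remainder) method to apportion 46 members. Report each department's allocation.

P1=0, P2=12, P3=2, P4=6, P5=13, P6=4, P7=9

Standard divisor: 52711 ÷ 46 ≈ 1145.891.
Standard quotas: P1 0.5088, P2 12.1390, P3 2.2908, P4 5.8897, P5 12.6330, P6 3.6583, P7 8.8804.
Lower quotas: P1 0, P2 12, P3 2, P4 5, P5 12, P6 3, P7 8 (sum 42, leaving 4 seats).
Remainders in descending order: P4 0.8897, P7 0.8804, P6 0.6583, P5 0.6330, P1 0.5088, P3 0.2908, P2 0.1390.
The surplus seats go to P4, P7, P6, P5.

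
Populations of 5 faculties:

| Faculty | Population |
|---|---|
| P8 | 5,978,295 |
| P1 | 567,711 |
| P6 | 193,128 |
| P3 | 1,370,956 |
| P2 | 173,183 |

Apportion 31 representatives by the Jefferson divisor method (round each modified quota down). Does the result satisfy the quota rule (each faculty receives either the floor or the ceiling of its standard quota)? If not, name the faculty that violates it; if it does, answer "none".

P8

Standard quotas: P8 22.374, P1 2.125, P6 0.723, P3 5.131, P2 0.648.
Jefferson allocation: P8 24, P1 2, P6 0, P3 5, P2 0.
P8 has quota 22.374 (lower 22, upper 23) but receives 24 — outside the quota interval.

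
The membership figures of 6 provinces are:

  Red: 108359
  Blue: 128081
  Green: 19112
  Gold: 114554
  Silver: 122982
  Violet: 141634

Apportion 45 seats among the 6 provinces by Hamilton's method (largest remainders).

Red=8, Blue=9, Green=1, Gold=8, Silver=9, Violet=10

The standard divisor is 634722/45 ≈ 14104.933.
Standard quotas: Red 7.6823, Blue 9.0806, Green 1.3550, Gold 8.1216, Silver 8.7191, Violet 10.0415.
Lower quotas: Red 7, Blue 9, Green 1, Gold 8, Silver 8, Violet 10 (sum 43, leaving 2 seats).
Remainders in descending order: Silver 0.7191, Red 0.6823, Green 0.3550, Gold 0.1216, Blue 0.0806, Violet 0.0415.
Largest remainders: Silver, Red receive the extra seats.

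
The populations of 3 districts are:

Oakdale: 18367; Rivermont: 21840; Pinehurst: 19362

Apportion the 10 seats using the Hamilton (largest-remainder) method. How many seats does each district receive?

Oakdale=3, Rivermont=4, Pinehurst=3

Standard divisor: 59569 ÷ 10 ≈ 5956.9.
Standard quotas: Oakdale 3.0833, Rivermont 3.6663, Pinehurst 3.2503.
Lower quotas: Oakdale 3, Rivermont 3, Pinehurst 3 (sum 9, leaving 1 seat).
Remainders in descending order: Rivermont 0.6663, Pinehurst 0.2503, Oakdale 0.0833.
Largest remainder: Rivermont receives the extra seat.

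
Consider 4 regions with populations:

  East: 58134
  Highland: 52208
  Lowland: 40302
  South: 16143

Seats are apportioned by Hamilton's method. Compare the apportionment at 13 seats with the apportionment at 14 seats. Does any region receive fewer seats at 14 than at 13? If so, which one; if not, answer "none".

At 13 seats: East 5, Highland 4, Lowland 3, South 1.
At 14 seats: East 5, Highland 4, Lowland 4, South 1.
No region's allocation decreased.

none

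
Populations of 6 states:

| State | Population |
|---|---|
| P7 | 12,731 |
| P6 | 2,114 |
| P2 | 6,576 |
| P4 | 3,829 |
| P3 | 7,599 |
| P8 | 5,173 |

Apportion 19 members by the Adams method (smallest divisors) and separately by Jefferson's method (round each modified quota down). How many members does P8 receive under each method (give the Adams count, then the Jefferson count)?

Adams: P7 6, P6 1, P2 3, P4 2, P3 4, P8 3.
Jefferson: P7 7, P6 1, P2 3, P4 2, P3 4, P8 2.
P8 gets 3 under Adams and 2 under Jefferson.

3 and 2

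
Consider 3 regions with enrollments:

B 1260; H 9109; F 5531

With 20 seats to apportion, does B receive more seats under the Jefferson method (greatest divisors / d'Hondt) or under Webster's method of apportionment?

Webster

Jefferson: B 1, H 12, F 7.
Webster: B 2, H 11, F 7.
B gets 1 under Jefferson and 2 under Webster.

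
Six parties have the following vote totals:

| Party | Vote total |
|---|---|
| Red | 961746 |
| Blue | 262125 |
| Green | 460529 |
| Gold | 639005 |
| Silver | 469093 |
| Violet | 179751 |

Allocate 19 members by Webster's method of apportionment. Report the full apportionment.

Standard divisor 2972249/19 ≈ 156434.158; standard quotas: Red 6.148, Blue 1.676, Green 2.944, Gold 4.085, Silver 2.999, Violet 1.149.
Rounding to the nearest integer gives Red 6, Blue 2, Green 3, Gold 4, Silver 3, Violet 1 — total 19, matching the house size, so no adjustment is needed.

Red: 6; Blue: 2; Green: 3; Gold: 4; Silver: 3; Violet: 1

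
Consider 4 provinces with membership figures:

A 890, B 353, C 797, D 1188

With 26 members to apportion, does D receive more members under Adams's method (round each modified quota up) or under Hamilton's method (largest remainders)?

Adams: A 7, B 3, C 7, D 9.
Hamilton: A 7, B 3, C 6, D 10.
D gets 9 under Adams and 10 under Hamilton.

Hamilton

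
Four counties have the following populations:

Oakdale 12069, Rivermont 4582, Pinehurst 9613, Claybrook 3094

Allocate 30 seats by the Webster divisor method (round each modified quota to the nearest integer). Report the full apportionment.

Standard divisor 29358/30 ≈ 978.6; standard quotas: Oakdale 12.333, Rivermont 4.682, Pinehurst 9.823, Claybrook 3.162.
Rounding to the nearest integer gives Oakdale 12, Rivermont 5, Pinehurst 10, Claybrook 3 — total 30, matching the house size, so no adjustment is needed.

Oakdale 12; Rivermont 5; Pinehurst 10; Claybrook 3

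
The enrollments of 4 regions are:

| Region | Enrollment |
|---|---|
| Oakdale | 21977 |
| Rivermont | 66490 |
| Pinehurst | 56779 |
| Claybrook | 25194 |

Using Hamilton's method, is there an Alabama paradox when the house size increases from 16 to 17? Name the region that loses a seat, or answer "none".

Claybrook

At 16 seats: Oakdale 2, Rivermont 6, Pinehurst 5, Claybrook 3.
At 17 seats: Oakdale 2, Rivermont 7, Pinehurst 6, Claybrook 2.
Claybrook drops from 3 to 2.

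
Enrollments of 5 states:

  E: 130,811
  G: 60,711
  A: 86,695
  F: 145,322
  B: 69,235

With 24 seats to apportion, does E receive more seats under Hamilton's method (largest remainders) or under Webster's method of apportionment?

Hamilton: E 6, G 3, A 4, F 7, B 4.
Webster: E 7, G 3, A 4, F 7, B 3.
E gets 6 under Hamilton and 7 under Webster.

Webster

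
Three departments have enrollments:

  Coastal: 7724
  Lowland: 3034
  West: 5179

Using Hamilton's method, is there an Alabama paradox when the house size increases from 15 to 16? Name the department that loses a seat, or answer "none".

At 15 seats: Coastal 7, Lowland 3, West 5.
At 16 seats: Coastal 8, Lowland 3, West 5.
No department's allocation decreased.

none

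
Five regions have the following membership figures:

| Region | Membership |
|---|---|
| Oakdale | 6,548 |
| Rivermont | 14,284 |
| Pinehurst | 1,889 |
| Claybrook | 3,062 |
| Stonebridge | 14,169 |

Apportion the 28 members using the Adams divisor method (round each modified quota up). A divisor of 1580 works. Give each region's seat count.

With modified divisor 1580: modified quotas Oakdale 4.144, Rivermont 9.041, Pinehurst 1.196, Claybrook 1.938, Stonebridge 8.968.
Rounding up: Oakdale 5, Rivermont 10, Pinehurst 2, Claybrook 2, Stonebridge 9 (total 28).

Oakdale 5, Rivermont 10, Pinehurst 2, Claybrook 2, Stonebridge 9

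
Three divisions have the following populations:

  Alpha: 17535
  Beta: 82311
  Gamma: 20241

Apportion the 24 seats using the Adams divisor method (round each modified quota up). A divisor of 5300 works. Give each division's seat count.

Alpha 4; Beta 16; Gamma 4

With modified divisor 5300: modified quotas Alpha 3.308, Beta 15.530, Gamma 3.819.
Rounding up: Alpha 4, Beta 16, Gamma 4 (total 24).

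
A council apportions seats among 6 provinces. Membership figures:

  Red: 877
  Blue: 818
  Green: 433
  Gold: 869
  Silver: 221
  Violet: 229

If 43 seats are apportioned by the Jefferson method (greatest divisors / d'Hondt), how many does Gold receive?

11

Standard divisor 3447/43 ≈ 80.163; standard quotas: Red 10.940, Blue 10.204, Green 5.402, Gold 10.840, Silver 2.757, Violet 2.857.
Rounding down gives 10, 10, 5, 10, 2, 2 = 39 seats, so the divisor must be adjusted.
With modified divisor 74.22: modified quotas Red 11.816, Blue 11.021, Green 5.834, Gold 11.708, Silver 2.978, Violet 3.085.
Rounding down: Red 11, Blue 11, Green 5, Gold 11, Silver 2, Violet 3 (total 43).
Gold receives 11.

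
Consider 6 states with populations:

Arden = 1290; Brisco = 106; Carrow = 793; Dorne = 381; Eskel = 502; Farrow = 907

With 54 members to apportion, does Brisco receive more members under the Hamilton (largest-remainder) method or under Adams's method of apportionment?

Hamilton: Arden 18, Brisco 1, Carrow 11, Dorne 5, Eskel 7, Farrow 12.
Adams: Arden 17, Brisco 2, Carrow 11, Dorne 5, Eskel 7, Farrow 12.
Brisco gets 1 under Hamilton and 2 under Adams.

Adams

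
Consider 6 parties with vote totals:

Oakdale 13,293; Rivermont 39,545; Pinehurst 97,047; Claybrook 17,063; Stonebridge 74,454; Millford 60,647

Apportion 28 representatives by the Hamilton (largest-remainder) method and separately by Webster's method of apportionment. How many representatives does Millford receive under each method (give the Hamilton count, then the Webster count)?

Hamilton: Oakdale 1, Rivermont 4, Pinehurst 9, Claybrook 1, Stonebridge 7, Millford 6.
Webster: Oakdale 1, Rivermont 4, Pinehurst 9, Claybrook 2, Stonebridge 7, Millford 5.
Millford gets 6 under Hamilton and 5 under Webster.

6 and 5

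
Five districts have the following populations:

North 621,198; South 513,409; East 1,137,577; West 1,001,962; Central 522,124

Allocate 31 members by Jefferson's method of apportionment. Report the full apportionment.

Standard divisor 3796270/31 ≈ 122460.323; standard quotas: North 5.073, South 4.192, East 9.289, West 8.182, Central 4.264.
Rounding down gives 5, 4, 9, 8, 4 = 30 seats, so the divisor must be adjusted.
With modified divisor 112500: modified quotas North 5.522, South 4.564, East 10.112, West 8.906, Central 4.641.
Rounding down: North 5, South 4, East 10, West 8, Central 4 (total 31).

North: 5, South: 4, East: 10, West: 8, Central: 4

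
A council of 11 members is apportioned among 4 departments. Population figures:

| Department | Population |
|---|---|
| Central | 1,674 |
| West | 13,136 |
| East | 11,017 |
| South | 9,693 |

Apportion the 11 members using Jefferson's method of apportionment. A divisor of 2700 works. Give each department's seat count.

With modified divisor 2700: modified quotas Central 0.620, West 4.865, East 4.080, South 3.590.
Rounding down: Central 0, West 4, East 4, South 3 (total 11).

Central 0; West 4; East 4; South 3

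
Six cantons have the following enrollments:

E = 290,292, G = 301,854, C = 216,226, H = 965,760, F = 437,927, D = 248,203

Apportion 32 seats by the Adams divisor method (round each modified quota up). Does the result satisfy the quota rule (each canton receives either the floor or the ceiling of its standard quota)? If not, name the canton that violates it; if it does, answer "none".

Standard quotas: E 3.776, G 3.926, C 2.812, H 12.561, F 5.696, D 3.228.
Adams allocation: E 4, G 4, C 3, H 12, F 6, D 3.
Every allocation lies between the lower and upper quota.

none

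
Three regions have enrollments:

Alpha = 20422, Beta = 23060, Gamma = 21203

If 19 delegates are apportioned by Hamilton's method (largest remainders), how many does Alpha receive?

6

Total 64685; standard divisor 64685/19 ≈ 3404.474.
Standard quotas: Alpha 5.9986, Beta 6.7734, Gamma 6.2280.
Lower quotas: Alpha 5, Beta 6, Gamma 6 (sum 17, leaving 2 seats).
Remainders in descending order: Alpha 0.9986, Beta 0.7734, Gamma 0.2280.
The surplus seats go to Alpha, Beta.
Alpha receives 6.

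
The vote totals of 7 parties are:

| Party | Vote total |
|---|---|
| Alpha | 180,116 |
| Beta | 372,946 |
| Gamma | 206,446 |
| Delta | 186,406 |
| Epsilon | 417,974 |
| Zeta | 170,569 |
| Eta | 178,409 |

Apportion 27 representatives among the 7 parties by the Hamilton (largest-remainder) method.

Total 1712866; standard divisor 1712866/27 ≈ 63439.481.
Standard quotas: Alpha 2.8392, Beta 5.8788, Gamma 3.2542, Delta 2.9383, Epsilon 6.5885, Zeta 2.6887, Eta 2.8123.
Lower quotas: Alpha 2, Beta 5, Gamma 3, Delta 2, Epsilon 6, Zeta 2, Eta 2 (sum 22, leaving 5 seats).
Remainders in descending order: Delta 0.9383, Beta 0.8788, Alpha 0.8392, Eta 0.8123, Zeta 0.6887, Epsilon 0.5885, Gamma 0.2542.
Largest remainders: Delta, Beta, Alpha, Eta, Zeta receive the extra seats.

Alpha: 3, Beta: 6, Gamma: 3, Delta: 3, Epsilon: 6, Zeta: 3, Eta: 3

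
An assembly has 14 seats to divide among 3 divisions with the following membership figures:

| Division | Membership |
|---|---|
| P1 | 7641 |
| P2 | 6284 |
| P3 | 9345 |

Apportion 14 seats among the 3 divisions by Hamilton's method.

The standard divisor is 23270/14 ≈ 1662.143.
Standard quotas: P1 4.5971, P2 3.7807, P3 5.6223.
Lower quotas: P1 4, P2 3, P3 5 (sum 12, leaving 2 seats).
Remainders in descending order: P2 0.7807, P3 0.6223, P1 0.5971.
Largest remainders: P2, P3 receive the extra seats.

P1: 4; P2: 4; P3: 6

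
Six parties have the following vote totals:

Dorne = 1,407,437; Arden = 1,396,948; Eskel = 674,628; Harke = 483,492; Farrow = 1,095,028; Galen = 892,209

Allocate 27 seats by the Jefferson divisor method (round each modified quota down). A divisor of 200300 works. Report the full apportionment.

With modified divisor 200300: modified quotas Dorne 7.027, Arden 6.974, Eskel 3.368, Harke 2.414, Farrow 5.467, Galen 4.454.
Rounding down: Dorne 7, Arden 6, Eskel 3, Harke 2, Farrow 5, Galen 4 (total 27).

Dorne 7; Arden 6; Eskel 3; Harke 2; Farrow 5; Galen 4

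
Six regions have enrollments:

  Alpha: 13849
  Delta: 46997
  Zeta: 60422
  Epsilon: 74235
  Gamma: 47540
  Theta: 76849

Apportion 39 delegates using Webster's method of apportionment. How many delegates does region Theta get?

Standard divisor 319892/39 ≈ 8202.359; standard quotas: Alpha 1.688, Delta 5.730, Zeta 7.366, Epsilon 9.050, Gamma 5.796, Theta 9.369.
Rounding to the nearest integer gives Alpha 2, Delta 6, Zeta 7, Epsilon 9, Gamma 6, Theta 9 — total 39, matching the house size, so no adjustment is needed.
Theta receives 9.

9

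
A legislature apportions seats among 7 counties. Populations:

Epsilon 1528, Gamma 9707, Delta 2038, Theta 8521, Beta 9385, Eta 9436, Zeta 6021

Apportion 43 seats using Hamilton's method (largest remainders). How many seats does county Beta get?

9

Total 46636; standard divisor 46636/43 ≈ 1084.558.
Standard quotas: Epsilon 1.4089, Gamma 8.9502, Delta 1.8791, Theta 7.8567, Beta 8.6533, Eta 8.7003, Zeta 5.5516.
Lower quotas: Epsilon 1, Gamma 8, Delta 1, Theta 7, Beta 8, Eta 8, Zeta 5 (sum 38, leaving 5 seats).
Remainders in descending order: Gamma 0.9502, Delta 0.8791, Theta 0.8567, Eta 0.7003, Beta 0.6533, Zeta 0.5516, Epsilon 0.4089.
The surplus seats go to Gamma, Delta, Theta, Eta, Beta.
Beta receives 9.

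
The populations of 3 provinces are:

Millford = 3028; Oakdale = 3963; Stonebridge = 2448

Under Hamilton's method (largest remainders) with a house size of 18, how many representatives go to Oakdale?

Standard divisor: 9439 ÷ 18 ≈ 524.389.
Standard quotas: Millford 5.774, Oakdale 7.557, Stonebridge 4.668.
Lower quotas: Millford 5, Oakdale 7, Stonebridge 4 (sum 16, leaving 2 seats).
Remainders in descending order: Millford 0.774, Stonebridge 0.668, Oakdale 0.557.
Largest remainders: Millford, Stonebridge receive the extra seats.
Oakdale receives 7.

7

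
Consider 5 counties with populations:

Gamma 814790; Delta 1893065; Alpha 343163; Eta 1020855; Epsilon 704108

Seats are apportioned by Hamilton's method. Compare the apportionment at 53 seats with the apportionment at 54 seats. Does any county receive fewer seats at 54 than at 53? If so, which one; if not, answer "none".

none

At 53 seats: Gamma 9, Delta 21, Alpha 4, Eta 11, Epsilon 8.
At 54 seats: Gamma 9, Delta 21, Alpha 4, Eta 12, Epsilon 8.
No county's allocation decreased.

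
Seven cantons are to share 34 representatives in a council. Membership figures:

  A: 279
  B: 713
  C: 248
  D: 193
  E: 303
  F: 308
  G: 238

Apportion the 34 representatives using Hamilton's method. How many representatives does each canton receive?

Standard divisor: 2282 ÷ 34 ≈ 67.118.
Standard quotas: A 4.157, B 10.623, C 3.695, D 2.876, E 4.514, F 4.589, G 3.546.
Lower quotas: A 4, B 10, C 3, D 2, E 4, F 4, G 3 (sum 30, leaving 4 seats).
Remainders in descending order: D 0.876, C 0.695, B 0.623, F 0.589, G 0.546, E 0.514, A 0.157.
The surplus seats go to D, C, B, F.

A 4; B 11; C 4; D 3; E 4; F 5; G 3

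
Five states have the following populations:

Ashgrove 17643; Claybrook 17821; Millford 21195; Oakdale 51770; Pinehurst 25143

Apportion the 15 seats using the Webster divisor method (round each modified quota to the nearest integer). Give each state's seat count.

Ashgrove 2, Claybrook 2, Millford 2, Oakdale 6, Pinehurst 3

Standard divisor 133572/15 ≈ 8904.8; standard quotas: Ashgrove 1.981, Claybrook 2.001, Millford 2.380, Oakdale 5.814, Pinehurst 2.824.
Rounding to the nearest integer gives Ashgrove 2, Claybrook 2, Millford 2, Oakdale 6, Pinehurst 3 — total 15, matching the house size, so no adjustment is needed.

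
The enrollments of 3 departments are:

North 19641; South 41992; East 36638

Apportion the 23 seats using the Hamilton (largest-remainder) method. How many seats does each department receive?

Total 98271; standard divisor 98271/23 ≈ 4272.652.
Standard quotas: North 4.5969, South 9.8281, East 8.5750.
Lower quotas: North 4, South 9, East 8 (sum 21, leaving 2 seats).
Remainders in descending order: South 0.8281, North 0.5969, East 0.5750.
Largest remainders: South, North receive the extra seats.

North=5, South=10, East=8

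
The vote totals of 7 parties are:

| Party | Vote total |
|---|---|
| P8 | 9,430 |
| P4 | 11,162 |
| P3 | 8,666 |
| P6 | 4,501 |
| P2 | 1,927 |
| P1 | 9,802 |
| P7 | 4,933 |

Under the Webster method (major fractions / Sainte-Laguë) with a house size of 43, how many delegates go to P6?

Standard divisor 50421/43 ≈ 1172.581; standard quotas: P8 8.042, P4 9.519, P3 7.391, P6 3.839, P2 1.643, P1 8.359, P7 4.207.
Rounding to the nearest integer gives P8 8, P4 10, P3 7, P6 4, P2 2, P1 8, P7 4 — total 43, matching the house size, so no adjustment is needed.
P6 receives 4.

4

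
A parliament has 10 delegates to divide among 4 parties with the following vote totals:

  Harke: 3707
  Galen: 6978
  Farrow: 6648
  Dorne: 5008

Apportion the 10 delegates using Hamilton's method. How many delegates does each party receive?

Harke: 2, Galen: 3, Farrow: 3, Dorne: 2

The standard divisor is 22341/10 ≈ 2234.1.
Standard quotas: Harke 1.6593, Galen 3.1234, Farrow 2.9757, Dorne 2.2416.
Lower quotas: Harke 1, Galen 3, Farrow 2, Dorne 2 (sum 8, leaving 2 seats).
Remainders in descending order: Farrow 0.9757, Harke 0.6593, Dorne 0.2416, Galen 0.1234.
The surplus seats go to Farrow, Harke.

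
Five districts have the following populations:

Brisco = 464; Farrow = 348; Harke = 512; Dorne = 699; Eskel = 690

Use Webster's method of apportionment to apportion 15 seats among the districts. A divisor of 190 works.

With modified divisor 190: modified quotas Brisco 2.442, Farrow 1.832, Harke 2.695, Dorne 3.679, Eskel 3.632.
Rounding to the nearest integer: Brisco 2, Farrow 2, Harke 3, Dorne 4, Eskel 4 (total 15).

Brisco=2, Farrow=2, Harke=3, Dorne=4, Eskel=4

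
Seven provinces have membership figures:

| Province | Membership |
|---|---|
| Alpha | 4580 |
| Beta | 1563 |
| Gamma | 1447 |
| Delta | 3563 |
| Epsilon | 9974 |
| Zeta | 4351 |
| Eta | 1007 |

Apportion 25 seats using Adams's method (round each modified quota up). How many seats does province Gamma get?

Standard divisor 26485/25 ≈ 1059.4; standard quotas: Alpha 4.323, Beta 1.475, Gamma 1.366, Delta 3.363, Epsilon 9.415, Zeta 4.107, Eta 0.951.
Rounding up gives 5, 2, 2, 4, 10, 5, 1 = 29 seats, so the divisor must be adjusted.
With modified divisor 1200: modified quotas Alpha 3.817, Beta 1.302, Gamma 1.206, Delta 2.969, Epsilon 8.312, Zeta 3.626, Eta 0.839.
Rounding up: Alpha 4, Beta 2, Gamma 2, Delta 3, Epsilon 9, Zeta 4, Eta 1 (total 25).
Gamma receives 2.

2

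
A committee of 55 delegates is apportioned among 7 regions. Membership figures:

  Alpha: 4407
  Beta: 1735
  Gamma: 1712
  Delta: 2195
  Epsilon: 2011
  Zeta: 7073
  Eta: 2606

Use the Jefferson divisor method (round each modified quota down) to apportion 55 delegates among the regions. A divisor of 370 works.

Alpha 11, Beta 4, Gamma 4, Delta 5, Epsilon 5, Zeta 19, Eta 7

With modified divisor 370: modified quotas Alpha 11.911, Beta 4.689, Gamma 4.627, Delta 5.932, Epsilon 5.435, Zeta 19.116, Eta 7.043.
Rounding down: Alpha 11, Beta 4, Gamma 4, Delta 5, Epsilon 5, Zeta 19, Eta 7 (total 55).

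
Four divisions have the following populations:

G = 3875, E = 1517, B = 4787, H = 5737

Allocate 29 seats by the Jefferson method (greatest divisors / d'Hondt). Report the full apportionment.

Standard divisor 15916/29 ≈ 548.828; standard quotas: G 7.061, E 2.764, B 8.722, H 10.453.
Rounding down gives 7, 2, 8, 10 = 27 seats, so the divisor must be adjusted.
With modified divisor 510: modified quotas G 7.598, E 2.975, B 9.386, H 11.249.
Rounding down: G 7, E 2, B 9, H 11 (total 29).

G 7, E 2, B 9, H 11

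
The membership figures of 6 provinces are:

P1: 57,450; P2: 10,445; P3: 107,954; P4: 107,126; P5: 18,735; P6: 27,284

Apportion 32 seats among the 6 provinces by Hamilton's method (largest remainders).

P1 6, P2 1, P3 10, P4 10, P5 2, P6 3

Standard divisor: 328994 ÷ 32 ≈ 10281.062.
Standard quotas: P1 5.5879, P2 1.0159, P3 10.5003, P4 10.4197, P5 1.8223, P6 2.6538.
Lower quotas: P1 5, P2 1, P3 10, P4 10, P5 1, P6 2 (sum 29, leaving 3 seats).
Remainders in descending order: P5 0.8223, P6 0.6538, P1 0.5879, P3 0.5003, P4 0.4197, P2 0.0159.
Largest remainders: P5, P6, P1 receive the extra seats.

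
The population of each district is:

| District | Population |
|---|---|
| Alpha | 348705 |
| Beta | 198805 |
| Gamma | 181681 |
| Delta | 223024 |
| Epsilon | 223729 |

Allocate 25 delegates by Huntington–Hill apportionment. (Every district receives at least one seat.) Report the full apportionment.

With divisor 48234: modified quotas Alpha 7.229, Beta 4.122, Gamma 3.767, Delta 4.624, Epsilon 4.638.
Geometric-mean thresholds: Alpha √(7·8)=7.483, Beta √(4·5)=4.472, Gamma √(3·4)=3.464, Delta √(4·5)=4.472, Epsilon √(4·5)=4.472.
Each quota rounded against its threshold gives Alpha 7, Beta 4, Gamma 4, Delta 5, Epsilon 5 (total 25).

Alpha: 7, Beta: 4, Gamma: 4, Delta: 5, Epsilon: 5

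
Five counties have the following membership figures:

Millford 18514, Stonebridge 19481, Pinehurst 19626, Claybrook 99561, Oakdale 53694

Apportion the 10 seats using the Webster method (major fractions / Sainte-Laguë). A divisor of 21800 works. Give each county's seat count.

With modified divisor 21800: modified quotas Millford 0.849, Stonebridge 0.894, Pinehurst 0.900, Claybrook 4.567, Oakdale 2.463.
Rounding to the nearest integer: Millford 1, Stonebridge 1, Pinehurst 1, Claybrook 5, Oakdale 2 (total 10).

Millford 1; Stonebridge 1; Pinehurst 1; Claybrook 5; Oakdale 2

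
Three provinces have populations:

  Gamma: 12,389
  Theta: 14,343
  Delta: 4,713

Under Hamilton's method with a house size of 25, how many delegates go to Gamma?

Total 31445; standard divisor 31445/25 ≈ 1257.8.
Standard quotas: Gamma 9.8497, Theta 11.4032, Delta 3.7470.
Lower quotas: Gamma 9, Theta 11, Delta 3 (sum 23, leaving 2 seats).
Remainders in descending order: Gamma 0.8497, Delta 0.7470, Theta 0.4032.
Largest remainders: Gamma, Delta receive the extra seats.
Gamma receives 10.

10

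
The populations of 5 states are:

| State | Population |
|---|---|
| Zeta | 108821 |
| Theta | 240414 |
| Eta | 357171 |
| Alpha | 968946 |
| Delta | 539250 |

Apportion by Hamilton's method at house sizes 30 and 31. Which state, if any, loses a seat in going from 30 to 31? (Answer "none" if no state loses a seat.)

At 30 seats: Zeta 2, Theta 3, Eta 5, Alpha 13, Delta 7.
At 31 seats: Zeta 1, Theta 3, Eta 5, Alpha 14, Delta 8.
Zeta drops from 2 to 1.

Zeta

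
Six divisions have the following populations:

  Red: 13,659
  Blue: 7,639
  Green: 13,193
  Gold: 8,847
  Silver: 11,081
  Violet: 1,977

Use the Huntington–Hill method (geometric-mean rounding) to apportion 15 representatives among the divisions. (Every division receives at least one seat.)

Red 4; Blue 2; Green 3; Gold 2; Silver 3; Violet 1

With divisor 3876: modified quotas Red 3.524, Blue 1.971, Green 3.404, Gold 2.283, Silver 2.859, Violet 0.510.
Geometric-mean thresholds: Red √(3·4)=3.464, Blue √(1·2)=1.414, Green √(3·4)=3.464, Gold √(2·3)=2.449, Silver √(2·3)=2.449, Violet (min 1).
Each quota rounded against its threshold gives Red 4, Blue 2, Green 3, Gold 2, Silver 3, Violet 1 (total 15).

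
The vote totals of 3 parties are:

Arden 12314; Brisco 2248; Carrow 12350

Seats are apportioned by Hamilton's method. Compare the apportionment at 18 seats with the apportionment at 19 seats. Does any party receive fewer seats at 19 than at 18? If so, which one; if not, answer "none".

Brisco

At 18 seats: Arden 8, Brisco 2, Carrow 8.
At 19 seats: Arden 9, Brisco 1, Carrow 9.
Brisco drops from 2 to 1.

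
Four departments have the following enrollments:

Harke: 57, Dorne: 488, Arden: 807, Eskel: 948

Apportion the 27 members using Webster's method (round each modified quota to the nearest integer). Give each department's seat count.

Harke: 1, Dorne: 6, Arden: 9, Eskel: 11

Standard divisor 2300/27 ≈ 85.185; standard quotas: Harke 0.669, Dorne 5.729, Arden 9.473, Eskel 11.129.
Rounding to the nearest integer gives Harke 1, Dorne 6, Arden 9, Eskel 11 — total 27, matching the house size, so no adjustment is needed.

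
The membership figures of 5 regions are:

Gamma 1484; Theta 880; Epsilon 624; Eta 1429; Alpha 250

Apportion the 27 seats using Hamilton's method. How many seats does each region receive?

Gamma 9, Theta 5, Epsilon 4, Eta 8, Alpha 1

The standard divisor is 4667/27 ≈ 172.852.
Standard quotas: Gamma 8.585, Theta 5.091, Epsilon 3.610, Eta 8.267, Alpha 1.446.
Lower quotas: Gamma 8, Theta 5, Epsilon 3, Eta 8, Alpha 1 (sum 25, leaving 2 seats).
Remainders in descending order: Epsilon 0.610, Gamma 0.585, Alpha 0.446, Eta 0.267, Theta 0.091.
The surplus seats go to Epsilon, Gamma.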